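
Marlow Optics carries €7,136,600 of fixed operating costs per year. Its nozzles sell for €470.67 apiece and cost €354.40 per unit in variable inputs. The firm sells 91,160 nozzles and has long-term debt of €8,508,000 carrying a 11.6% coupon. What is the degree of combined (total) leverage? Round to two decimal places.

At 91,160 units, contribution = 91,160 × €116.27 = €10,599,173.20.
Subtracting fixed costs: EBIT = €10,599,173.20 − €7,136,600 = €3,462,573.20. Interest = €986,928.00.
DOL = €10,599,173.20 ÷ €3,462,573.20 = 3.0611; DFL = €3,462,573.20 ÷ €2,475,645.20 = 1.3987.
Combined leverage = 3.0611 × 1.3987 = 4.2816.

4.28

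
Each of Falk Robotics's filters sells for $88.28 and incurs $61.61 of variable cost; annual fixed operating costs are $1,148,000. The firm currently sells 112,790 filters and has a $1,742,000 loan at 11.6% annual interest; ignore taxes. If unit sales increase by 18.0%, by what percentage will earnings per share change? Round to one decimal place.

+32.7%

Contribution at this volume is 112,790 × $26.67 = $3,008,109.30.
Subtracting fixed costs: EBIT = $3,008,109.30 − $1,148,000 = $1,860,109.30.
Interest = $202,072.00, so EBIT − I = $1,658,037.30.
DCL = total CM / (EBIT − I) = $3,008,109.30 / $1,658,037.30 = 1.8143.
EPS therefore changes by 1.8143 × (+18.0%) = +32.7%.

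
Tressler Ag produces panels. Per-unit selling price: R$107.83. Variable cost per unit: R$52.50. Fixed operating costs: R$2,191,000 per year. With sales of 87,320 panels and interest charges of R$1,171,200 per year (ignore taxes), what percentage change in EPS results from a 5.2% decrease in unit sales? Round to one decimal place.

Contribution at this volume is 87,320 × R$55.33 = R$4,831,415.60.
EBIT = R$4,831,415.60 − R$2,191,000 = R$2,640,415.60.
After interest of R$1,171,200.00, pre-tax earnings = R$1,469,215.60.
DCL = total CM / (EBIT − I) = R$4,831,415.60 / R$1,469,215.60 = 3.2884.
%ΔEPS = DCL × %ΔSales = 3.2884 × -5.2% = -17.1%.

-17.1%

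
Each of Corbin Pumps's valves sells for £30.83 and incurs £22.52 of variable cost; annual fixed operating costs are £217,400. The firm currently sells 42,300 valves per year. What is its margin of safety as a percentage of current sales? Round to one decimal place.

Contribution margin per unit = £30.83 − £22.52 = £8.31. Break-even units = £217,400 ÷ £8.31 = 26,161.25; break-even revenue = 26,161.25 × £30.83 = £806,551.38.
Actual sales revenue = 42,300 × £30.83 = £1,304,109.00.
Margin of safety = (£1,304,109.00 − £806,551.38) ÷ £1,304,109.00 = 38.2%.

38.2%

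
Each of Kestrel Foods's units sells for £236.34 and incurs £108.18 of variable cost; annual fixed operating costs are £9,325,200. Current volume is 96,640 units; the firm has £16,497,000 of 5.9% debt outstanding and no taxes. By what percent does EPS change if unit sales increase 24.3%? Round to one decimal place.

At 96,640 units, contribution = 96,640 × £128.16 = £12,385,382.40.
Operating income = contribution − fixed costs = £12,385,382.40 − £9,325,200 = £3,060,182.40.
After interest of £973,323.00, pre-tax earnings = £2,086,859.40.
DCL = total CM / (EBIT − I) = £12,385,382.40 / £2,086,859.40 = 5.9349.
%ΔEPS = DCL × %ΔSales = 5.9349 × +24.3% = +144.2%.

+144.2%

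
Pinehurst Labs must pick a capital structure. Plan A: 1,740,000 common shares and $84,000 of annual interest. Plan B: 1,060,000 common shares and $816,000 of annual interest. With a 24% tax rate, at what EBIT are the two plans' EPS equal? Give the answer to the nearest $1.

$1,957,059

At indifference, (EBIT − 84,000)(1 − t)/1,740,000 = (EBIT − 816,000)(1 − t)/1,060,000.
Cancelling (1 − t) and cross-multiplying: 1,060,000·(EBIT − 84,000) = 1,740,000·(EBIT − 816,000).
EBIT × (1,740,000 − 1,060,000) = 816,000 × 1,740,000 − 84,000 × 1,060,000 = 1,330,800,000,000, so EBIT = 1,330,800,000,000 ÷ 680,000 = 1,957,058.82.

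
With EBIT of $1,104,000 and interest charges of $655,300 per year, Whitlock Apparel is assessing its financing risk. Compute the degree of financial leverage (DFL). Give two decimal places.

Interest = $655,300.00.
Degree of financial leverage = EBIT / (EBIT − interest) = $1,104,000 / $448,700.00 = 2.4604.

2.46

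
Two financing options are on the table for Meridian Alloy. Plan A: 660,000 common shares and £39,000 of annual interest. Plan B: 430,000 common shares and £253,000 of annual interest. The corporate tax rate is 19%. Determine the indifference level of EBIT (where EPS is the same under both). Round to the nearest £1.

Set EPS_A = EPS_B: (EBIT − £39,000)(1 − 0.19) ÷ 660,000 = (EBIT − £253,000)(1 − 0.19) ÷ 430,000.
The (1 − t) factor cancels: (EBIT − 39,000) × 430,000 = (EBIT − 253,000) × 660,000.
EBIT × (660,000 − 430,000) = 253,000 × 660,000 − 39,000 × 430,000 = 150,210,000,000, so EBIT = 150,210,000,000 ÷ 230,000 = 653,086.96.

£653,087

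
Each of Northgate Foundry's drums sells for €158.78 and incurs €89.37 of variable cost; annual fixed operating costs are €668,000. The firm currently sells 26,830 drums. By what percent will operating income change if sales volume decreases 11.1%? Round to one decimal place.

-17.3%

Contribution at this volume is 26,830 × €69.41 = €1,862,270.30.
Operating income = contribution − fixed costs = €1,862,270.30 − €668,000 = €1,194,270.30.
So DOL = total CM / EBIT = €1,862,270.30 / €1,194,270.30 = 1.5593.
So EBIT moves 1.5593 × (-11.1%) = -17.3%.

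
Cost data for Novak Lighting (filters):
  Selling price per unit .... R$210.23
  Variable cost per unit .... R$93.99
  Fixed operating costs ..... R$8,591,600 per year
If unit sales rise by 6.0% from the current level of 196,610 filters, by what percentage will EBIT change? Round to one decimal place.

Total contribution margin = 196,610 × R$116.24 = R$22,853,946.40.
Subtracting fixed costs: EBIT = R$22,853,946.40 − R$8,591,600 = R$14,262,346.40.
DOL = contribution ÷ EBIT = R$22,853,946.40 ÷ R$14,262,346.40 = 1.6024.
%ΔEBIT = DOL × %ΔSales = 1.6024 × +6.0% = +9.6%.

+9.6%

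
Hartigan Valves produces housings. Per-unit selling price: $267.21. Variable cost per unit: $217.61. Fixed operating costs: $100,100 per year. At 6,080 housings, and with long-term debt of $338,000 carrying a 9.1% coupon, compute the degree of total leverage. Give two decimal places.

Contribution at this volume is 6,080 × $49.60 = $301,568.00.
Operating income = contribution − fixed costs = $301,568.00 − $100,100 = $201,468.00. Interest = $30,758.00.
DOL = $301,568.00 ÷ $201,468.00 = 1.4969; DFL = $201,468.00 ÷ $170,710.00 = 1.1802.
DCL = DOL × DFL = 1.4969 × 1.1802 = 1.7666.

1.77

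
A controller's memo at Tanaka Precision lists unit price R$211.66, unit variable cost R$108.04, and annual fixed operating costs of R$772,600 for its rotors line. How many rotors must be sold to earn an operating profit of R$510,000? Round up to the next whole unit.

12,378 rotors

Each unit contributes R$211.66 − R$108.04 = R$103.62.
Required volume = (fixed costs + target profit) ÷ CM = (R$772,600 + R$510,000) ÷ R$103.62 = 12,377.92, so 12,378 rotors.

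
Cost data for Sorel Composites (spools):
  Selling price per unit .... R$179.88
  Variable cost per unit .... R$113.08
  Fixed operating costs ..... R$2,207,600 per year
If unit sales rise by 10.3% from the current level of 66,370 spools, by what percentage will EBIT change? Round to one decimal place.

At 66,370 units, contribution = 66,370 × R$66.80 = R$4,433,516.00.
EBIT = R$4,433,516.00 − R$2,207,600 = R$2,225,916.00.
DOL = contribution ÷ EBIT = R$4,433,516.00 ÷ R$2,225,916.00 = 1.9918.
Operating income changes by 1.9918 × +10.3% = +20.5%.

+20.5%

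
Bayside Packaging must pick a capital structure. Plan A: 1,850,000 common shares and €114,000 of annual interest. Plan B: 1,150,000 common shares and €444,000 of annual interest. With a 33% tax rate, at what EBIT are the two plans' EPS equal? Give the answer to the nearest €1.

Set EPS_A = EPS_B: (EBIT − €114,000)(1 − 0.33) ÷ 1,850,000 = (EBIT − €444,000)(1 − 0.33) ÷ 1,150,000.
The (1 − t) factor cancels: (EBIT − 114,000) × 1,150,000 = (EBIT − 444,000) × 1,850,000.
EBIT × (1,850,000 − 1,150,000) = 444,000 × 1,850,000 − 114,000 × 1,150,000 = 690,300,000,000, so EBIT = 690,300,000,000 ÷ 700,000 = 986,142.86.

€986,143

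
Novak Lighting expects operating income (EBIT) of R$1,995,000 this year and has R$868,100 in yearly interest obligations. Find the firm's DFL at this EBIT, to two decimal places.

1.77

Annual interest charges come to R$868,100.00.
DFL = EBIT ÷ (EBIT − I) = R$1,995,000 ÷ (R$1,995,000 − R$868,100.00) = R$1,995,000 ÷ R$1,126,900.00 = 1.7703.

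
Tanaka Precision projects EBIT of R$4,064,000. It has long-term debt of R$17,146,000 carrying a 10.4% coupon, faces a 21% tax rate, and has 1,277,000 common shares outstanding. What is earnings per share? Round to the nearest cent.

Pre-tax income = R$4,064,000 − R$1,783,184.00 = R$2,280,816.00.
Net income = R$2,280,816.00 × (1 − 0.21) = R$1,801,844.64.
Per share: R$1,801,844.64 / 1,277,000 shares = R$1.41.

R$1.41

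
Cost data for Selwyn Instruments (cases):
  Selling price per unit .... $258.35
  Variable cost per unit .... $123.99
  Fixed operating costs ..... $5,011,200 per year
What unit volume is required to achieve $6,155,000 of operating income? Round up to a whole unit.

Contribution margin per unit = $258.35 − $123.99 = $134.36.
Need Q such that Q × $134.36 − $5,011,200 = $6,155,000, i.e. Q = $11,166,200 / $134.36 = 83,106.58 → 83,107.

83,107 cases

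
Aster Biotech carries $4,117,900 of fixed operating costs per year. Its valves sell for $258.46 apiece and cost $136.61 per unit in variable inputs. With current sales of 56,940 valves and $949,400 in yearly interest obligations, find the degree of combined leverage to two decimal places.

Contribution at this volume is 56,940 × $121.85 = $6,938,139.00.
Operating income = contribution − fixed costs = $6,938,139.00 − $4,117,900 = $2,820,239.00. Interest = $949,400.00, so EBIT − I = $1,870,839.00.
Degree of total leverage = total CM / (EBIT − interest) = $6,938,139.00 / $1,870,839.00 = 3.7086.

3.71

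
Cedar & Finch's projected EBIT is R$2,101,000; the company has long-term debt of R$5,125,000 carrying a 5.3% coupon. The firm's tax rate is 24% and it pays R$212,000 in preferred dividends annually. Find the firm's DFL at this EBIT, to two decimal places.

1.36

Interest = R$271,625.00.
Preferred dividends grossed up pre-tax: R$212,000 / (1 − 0.24) = R$278,947.37.
DFL = EBIT ÷ [EBIT − I − D_p/(1−t)] = R$2,101,000 ÷ [R$2,101,000 − R$271,625.00 − R$278,947.37] = R$2,101,000 ÷ R$1,550,427.63 = 1.3551.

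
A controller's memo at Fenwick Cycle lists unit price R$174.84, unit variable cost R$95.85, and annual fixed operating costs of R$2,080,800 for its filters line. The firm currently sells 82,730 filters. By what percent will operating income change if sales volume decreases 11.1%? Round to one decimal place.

-16.3%

At 82,730 units, contribution = 82,730 × R$78.99 = R$6,534,842.70.
Subtracting fixed costs: EBIT = R$6,534,842.70 − R$2,080,800 = R$4,454,042.70.
Degree of operating leverage = R$6,534,842.70 / R$4,454,042.70 = 1.4672.
Operating income changes by 1.4672 × -11.1% = -16.3%.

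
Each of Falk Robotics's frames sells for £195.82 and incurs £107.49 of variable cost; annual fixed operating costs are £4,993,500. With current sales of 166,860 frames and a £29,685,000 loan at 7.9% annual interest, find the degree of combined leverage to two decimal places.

1.99

At 166,860 units, contribution = 166,860 × £88.33 = £14,738,743.80.
EBIT = £14,738,743.80 − £4,993,500 = £9,745,243.80. Interest = £2,345,115.00.
DOL = £14,738,743.80 ÷ £9,745,243.80 = 1.5124; DFL = £9,745,243.80 ÷ £7,400,128.80 = 1.3169.
Combined leverage = 1.5124 × 1.3169 = 1.9917.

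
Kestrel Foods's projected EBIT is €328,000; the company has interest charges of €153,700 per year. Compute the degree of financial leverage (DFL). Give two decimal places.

Annual interest charges come to €153,700.00.
DFL = EBIT ÷ (EBIT − I) = €328,000 ÷ (€328,000 − €153,700.00) = €328,000 ÷ €174,300.00 = 1.8818.

1.88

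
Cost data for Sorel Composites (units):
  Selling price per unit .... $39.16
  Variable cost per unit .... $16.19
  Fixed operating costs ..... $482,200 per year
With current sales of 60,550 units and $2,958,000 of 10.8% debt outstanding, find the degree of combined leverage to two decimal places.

2.36

At 60,550 units, contribution = 60,550 × $22.97 = $1,390,833.50.
Subtracting fixed costs: EBIT = $1,390,833.50 − $482,200 = $908,633.50. Interest = $319,464.00.
DOL = $1,390,833.50 ÷ $908,633.50 = 1.5307; DFL = $908,633.50 ÷ $589,169.50 = 1.5422.
DCL = DOL × DFL = 1.5307 × 1.5422 = 2.3606.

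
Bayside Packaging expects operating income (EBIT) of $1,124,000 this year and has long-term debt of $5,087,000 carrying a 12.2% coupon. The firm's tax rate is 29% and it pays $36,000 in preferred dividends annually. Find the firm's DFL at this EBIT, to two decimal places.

Interest = $620,614.00.
Preferred dividends grossed up pre-tax: $36,000 / (1 − 0.29) = $50,704.23.
DFL = EBIT ÷ [EBIT − I − D_p/(1−t)] = $1,124,000 ÷ [$1,124,000 − $620,614.00 − $50,704.23] = $1,124,000 ÷ $452,681.77 = 2.4830.

2.48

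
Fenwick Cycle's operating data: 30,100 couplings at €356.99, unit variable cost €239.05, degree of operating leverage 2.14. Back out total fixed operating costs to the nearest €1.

Contribution at this volume is 30,100 × €117.94 = €3,549,994.00.
Since DOL = CM ÷ EBIT, EBIT = €3,549,994.00 ÷ 2.14 = €1,658,875.70.
Fixed costs = CM − EBIT = €3,549,994.00 − €1,658,875.70 = €1,891,118.

€1,891,118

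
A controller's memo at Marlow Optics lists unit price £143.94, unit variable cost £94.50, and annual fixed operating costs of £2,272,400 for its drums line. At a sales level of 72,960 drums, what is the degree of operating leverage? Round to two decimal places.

Contribution at this volume is 72,960 × £49.44 = £3,607,142.40.
Subtracting fixed costs: EBIT = £3,607,142.40 − £2,272,400 = £1,334,742.40.
DOL = contribution ÷ EBIT = £3,607,142.40 ÷ £1,334,742.40 = 2.7025.

2.70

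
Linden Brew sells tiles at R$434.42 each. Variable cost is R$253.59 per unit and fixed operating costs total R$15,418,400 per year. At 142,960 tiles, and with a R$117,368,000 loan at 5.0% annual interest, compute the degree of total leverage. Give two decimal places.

5.66

Total contribution margin = 142,960 × R$180.83 = R$25,851,456.80.
EBIT = R$25,851,456.80 − R$15,418,400 = R$10,433,056.80. Interest = R$5,868,400.00.
DOL = R$25,851,456.80 ÷ R$10,433,056.80 = 2.4778; DFL = R$10,433,056.80 ÷ R$4,564,656.80 = 2.2856.
DCL = DOL × DFL = 2.4778 × 2.2856 = 5.6633.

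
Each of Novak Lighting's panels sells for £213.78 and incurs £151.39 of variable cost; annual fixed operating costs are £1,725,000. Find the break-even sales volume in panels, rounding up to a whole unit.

Unit CM = price − variable cost = £213.78 − £151.39 = £62.39.
Units to break even: £1,725,000 ÷ £62.39 = 27,648.66, rounded up to 27,649.

27,649 panels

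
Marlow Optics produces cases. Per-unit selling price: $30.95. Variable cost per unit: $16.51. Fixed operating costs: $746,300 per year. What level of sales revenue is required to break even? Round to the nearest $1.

$1,599,583

Contribution margin per unit = $30.95 − $16.51 = $14.44, a CM ratio of $14.44 ÷ $30.95 = 0.4666.
Break-even sales = FC ÷ CM ratio = $746,300 × $30.95 / $14.44 = $1,599,583.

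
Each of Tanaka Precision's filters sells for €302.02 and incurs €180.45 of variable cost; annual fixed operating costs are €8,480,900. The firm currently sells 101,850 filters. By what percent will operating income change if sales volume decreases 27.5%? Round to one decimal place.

Total contribution margin = 101,850 × €121.57 = €12,381,904.50.
EBIT = €12,381,904.50 − €8,480,900 = €3,901,004.50.
Degree of operating leverage = €12,381,904.50 / €3,901,004.50 = 3.1740.
So EBIT moves 3.1740 × (-27.5%) = -87.3%.

-87.3%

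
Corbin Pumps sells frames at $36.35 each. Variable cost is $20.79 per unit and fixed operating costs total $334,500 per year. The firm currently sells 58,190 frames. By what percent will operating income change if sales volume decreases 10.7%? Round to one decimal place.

At 58,190 units, contribution = 58,190 × $15.56 = $905,436.40.
Subtracting fixed costs: EBIT = $905,436.40 − $334,500 = $570,936.40.
Degree of operating leverage = $905,436.40 / $570,936.40 = 1.5859.
%ΔEBIT = DOL × %ΔSales = 1.5859 × -10.7% = -17.0%.

-17.0%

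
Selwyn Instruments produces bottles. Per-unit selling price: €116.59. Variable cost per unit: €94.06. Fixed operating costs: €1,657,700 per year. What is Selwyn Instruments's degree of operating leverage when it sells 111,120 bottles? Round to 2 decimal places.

2.96

At 111,120 units, contribution = 111,120 × €22.53 = €2,503,533.60.
Subtracting fixed costs: EBIT = €2,503,533.60 − €1,657,700 = €845,833.60.
Degree of operating leverage = €2,503,533.60 / €845,833.60 = 2.9598.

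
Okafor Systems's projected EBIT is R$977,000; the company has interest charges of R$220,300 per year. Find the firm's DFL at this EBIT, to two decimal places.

Interest = R$220,300.00.
Degree of financial leverage = EBIT / (EBIT − interest) = R$977,000 / R$756,700.00 = 1.2911.

1.29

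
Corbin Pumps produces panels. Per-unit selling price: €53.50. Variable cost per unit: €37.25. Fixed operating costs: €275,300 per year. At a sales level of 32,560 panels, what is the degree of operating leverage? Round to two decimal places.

2.08

Total contribution margin = 32,560 × €16.25 = €529,100.00.
Operating income = contribution − fixed costs = €529,100.00 − €275,300 = €253,800.00.
Degree of operating leverage = €529,100.00 / €253,800.00 = 2.0847.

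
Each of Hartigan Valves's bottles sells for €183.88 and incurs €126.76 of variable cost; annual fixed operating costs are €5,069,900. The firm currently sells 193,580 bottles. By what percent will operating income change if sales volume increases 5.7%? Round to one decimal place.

At 193,580 units, contribution = 193,580 × €57.12 = €11,057,289.60.
Subtracting fixed costs: EBIT = €11,057,289.60 − €5,069,900 = €5,987,389.60.
So DOL = total CM / EBIT = €11,057,289.60 / €5,987,389.60 = 1.8468.
So EBIT moves 1.8468 × (+5.7%) = +10.5%.

+10.5%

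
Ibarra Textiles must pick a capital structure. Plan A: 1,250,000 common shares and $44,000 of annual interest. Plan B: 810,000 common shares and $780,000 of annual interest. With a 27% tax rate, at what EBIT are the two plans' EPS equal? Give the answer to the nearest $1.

$2,134,909

Set EPS_A = EPS_B: (EBIT − $44,000)(1 − 0.27) ÷ 1,250,000 = (EBIT − $780,000)(1 − 0.27) ÷ 810,000.
The (1 − t) factor cancels: (EBIT − 44,000) × 810,000 = (EBIT − 780,000) × 1,250,000.
Solving, EBIT = (780,000·1,250,000 − 44,000·810,000) / (1,250,000 − 810,000) = 939,360,000,000 / 440,000 = 2,134,909.09.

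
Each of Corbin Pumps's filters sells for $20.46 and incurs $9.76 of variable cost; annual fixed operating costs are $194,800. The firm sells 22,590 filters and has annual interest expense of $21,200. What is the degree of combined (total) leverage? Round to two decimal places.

At 22,590 units, contribution = 22,590 × $10.70 = $241,713.00.
Operating income = contribution − fixed costs = $241,713.00 − $194,800 = $46,913.00. Interest = $21,200.00.
DOL = $241,713.00 ÷ $46,913.00 = 5.1524; DFL = $46,913.00 ÷ $25,713.00 = 1.8245.
DCL = DOL × DFL = 5.1524 × 1.8245 = 9.4006.

9.40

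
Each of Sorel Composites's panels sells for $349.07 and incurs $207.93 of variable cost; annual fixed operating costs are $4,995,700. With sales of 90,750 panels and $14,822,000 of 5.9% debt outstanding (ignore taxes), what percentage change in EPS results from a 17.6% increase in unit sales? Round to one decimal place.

Contribution at this volume is 90,750 × $141.14 = $12,808,455.00.
Operating income = contribution − fixed costs = $12,808,455.00 − $4,995,700 = $7,812,755.00.
After interest of $874,498.00, pre-tax earnings = $6,938,257.00.
Degree of combined leverage = contribution ÷ (EBIT − I) = $12,808,455.00 ÷ $6,938,257.00 = 1.8461.
%ΔEPS = DCL × %ΔSales = 1.8461 × +17.6% = +32.5%.

+32.5%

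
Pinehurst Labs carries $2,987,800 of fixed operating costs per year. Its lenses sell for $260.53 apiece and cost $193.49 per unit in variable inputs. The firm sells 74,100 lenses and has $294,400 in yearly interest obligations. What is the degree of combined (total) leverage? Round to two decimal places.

Total contribution margin = 74,100 × $67.04 = $4,967,664.00.
Subtracting fixed costs: EBIT = $4,967,664.00 − $2,987,800 = $1,979,864.00. Interest = $294,400.00.
DOL = $4,967,664.00 ÷ $1,979,864.00 = 2.5091; DFL = $1,979,864.00 ÷ $1,685,464.00 = 1.1747.
Combined leverage = 2.5091 × 1.1747 = 2.9474.

2.95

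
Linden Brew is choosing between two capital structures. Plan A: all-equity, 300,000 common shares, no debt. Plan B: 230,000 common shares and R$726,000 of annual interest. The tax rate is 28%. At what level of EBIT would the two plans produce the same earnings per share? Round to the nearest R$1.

R$3,111,429

Set EPS_A = EPS_B: (EBIT − R$0)(1 − 0.28) ÷ 300,000 = (EBIT − R$726,000)(1 − 0.28) ÷ 230,000.
The (1 − t) factor cancels: (EBIT − 0) × 230,000 = (EBIT − 726,000) × 300,000.
Solving, EBIT = (726,000·300,000 − 0·230,000) / (300,000 − 230,000) = 217,800,000,000 / 70,000 = 3,111,428.57.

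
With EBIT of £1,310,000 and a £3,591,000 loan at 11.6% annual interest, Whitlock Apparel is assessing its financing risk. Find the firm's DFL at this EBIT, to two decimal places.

1.47

Annual interest charges come to £416,556.00.
DFL = EBIT ÷ (EBIT − I) = £1,310,000 ÷ (£1,310,000 − £416,556.00) = £1,310,000 ÷ £893,444.00 = 1.4662.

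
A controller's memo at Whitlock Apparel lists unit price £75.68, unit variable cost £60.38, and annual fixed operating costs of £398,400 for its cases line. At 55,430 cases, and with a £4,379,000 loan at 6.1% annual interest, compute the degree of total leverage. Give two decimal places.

4.65

Total contribution margin = 55,430 × £15.30 = £848,079.00.
Operating income = contribution − fixed costs = £848,079.00 − £398,400 = £449,679.00. Interest = £267,119.00.
DOL = £848,079.00 ÷ £449,679.00 = 1.8860; DFL = £449,679.00 ÷ £182,560.00 = 2.4632.
Combined leverage = 1.8860 × 2.4632 = 4.6456.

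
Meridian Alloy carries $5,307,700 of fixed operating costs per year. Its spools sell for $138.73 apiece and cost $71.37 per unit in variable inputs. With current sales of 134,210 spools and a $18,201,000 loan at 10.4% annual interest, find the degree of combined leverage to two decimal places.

4.91

Total contribution margin = 134,210 × $67.36 = $9,040,385.60.
EBIT = $9,040,385.60 − $5,307,700 = $3,732,685.60. Interest = $1,892,904.00, so EBIT − I = $1,839,781.60.
DCL = contribution ÷ (EBIT − I) = $9,040,385.60 ÷ $1,839,781.60 = 4.9138.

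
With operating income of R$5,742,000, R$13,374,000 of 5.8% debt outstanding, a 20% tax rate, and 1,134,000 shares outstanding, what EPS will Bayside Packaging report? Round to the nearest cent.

Interest = R$775,692.00, so EBT = R$5,742,000 − R$775,692.00 = R$4,966,308.00.
Net income = R$4,966,308.00 × (1 − 0.20) = R$3,973,046.40.
Per share: R$3,973,046.40 / 1,134,000 shares = R$3.50.

R$3.50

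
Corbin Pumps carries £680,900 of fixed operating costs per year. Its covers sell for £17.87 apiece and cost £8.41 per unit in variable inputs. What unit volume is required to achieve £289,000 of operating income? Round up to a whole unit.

Each unit contributes £17.87 − £8.41 = £9.46.
Units = (FC + target) / CM = (£680,900 + £289,000) / £9.46 = 102,526.43, so 102,527 covers.

102,527 covers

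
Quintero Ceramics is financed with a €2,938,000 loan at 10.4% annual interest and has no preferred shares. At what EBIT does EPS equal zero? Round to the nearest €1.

Annual interest = 10.4% × €2,938,000 = €305,552.00.
Without preferred stock the financial break-even is simply EBIT = interest = €305,552.00.

€305,552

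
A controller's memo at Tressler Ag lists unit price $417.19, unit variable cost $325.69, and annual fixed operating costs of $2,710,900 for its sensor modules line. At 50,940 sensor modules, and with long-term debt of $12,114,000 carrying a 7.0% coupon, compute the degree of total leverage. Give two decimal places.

Total contribution margin = 50,940 × $91.50 = $4,661,010.00.
EBIT = $4,661,010.00 − $2,710,900 = $1,950,110.00. Interest = $847,980.00.
DOL = $4,661,010.00 ÷ $1,950,110.00 = 2.3901; DFL = $1,950,110.00 ÷ $1,102,130.00 = 1.7694.
DCL = DOL × DFL = 2.3901 × 1.7694 = 4.2290.

4.23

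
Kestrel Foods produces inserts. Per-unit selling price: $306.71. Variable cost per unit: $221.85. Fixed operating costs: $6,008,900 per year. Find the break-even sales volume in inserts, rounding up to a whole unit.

Unit CM = price − variable cost = $306.71 − $221.85 = $84.86.
Break-even volume = fixed costs ÷ CM per unit = $6,008,900 ÷ $84.86 = 70,809.57, so 70,810 inserts.

70,810 inserts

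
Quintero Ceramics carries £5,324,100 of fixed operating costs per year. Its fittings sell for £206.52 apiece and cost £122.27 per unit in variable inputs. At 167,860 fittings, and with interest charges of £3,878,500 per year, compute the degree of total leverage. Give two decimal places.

2.86

Contribution at this volume is 167,860 × £84.25 = £14,142,205.00.
EBIT = £14,142,205.00 − £5,324,100 = £8,818,105.00. Interest = £3,878,500.00.
DOL = £14,142,205.00 ÷ £8,818,105.00 = 1.6038; DFL = £8,818,105.00 ÷ £4,939,605.00 = 1.7852.
DCL = DOL × DFL = 1.6038 × 1.7852 = 2.8631.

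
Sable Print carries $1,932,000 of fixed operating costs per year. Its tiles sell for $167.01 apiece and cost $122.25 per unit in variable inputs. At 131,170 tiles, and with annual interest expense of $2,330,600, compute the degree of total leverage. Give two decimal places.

Contribution at this volume is 131,170 × $44.76 = $5,871,169.20.
Operating income = contribution − fixed costs = $5,871,169.20 − $1,932,000 = $3,939,169.20. Interest = $2,330,600.00, so EBIT − I = $1,608,569.20.
DCL = contribution ÷ (EBIT − I) = $5,871,169.20 ÷ $1,608,569.20 = 3.6499.

3.65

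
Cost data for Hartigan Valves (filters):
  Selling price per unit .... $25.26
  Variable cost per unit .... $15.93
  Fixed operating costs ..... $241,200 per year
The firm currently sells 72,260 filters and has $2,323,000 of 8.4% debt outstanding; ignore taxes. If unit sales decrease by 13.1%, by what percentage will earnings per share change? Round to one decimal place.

Total contribution margin = 72,260 × $9.33 = $674,185.80.
EBIT = $674,185.80 − $241,200 = $432,985.80.
Interest = $195,132.00, so EBIT − I = $237,853.80.
DCL = total CM / (EBIT − I) = $674,185.80 / $237,853.80 = 2.8345.
%ΔEPS = DCL × %ΔSales = 2.8345 × -13.1% = -37.1%.

-37.1%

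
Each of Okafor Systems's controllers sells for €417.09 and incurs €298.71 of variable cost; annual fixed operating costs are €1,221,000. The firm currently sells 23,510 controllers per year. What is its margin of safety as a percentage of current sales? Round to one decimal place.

Each unit contributes €417.09 − €298.71 = €118.38. Break-even units = €1,221,000 ÷ €118.38 = 10,314.24; break-even revenue = 10,314.24 × €417.09 = €4,301,967.31.
Current sales = 23,510 × €417.09 = €9,805,785.90.
Margin of safety = (€9,805,785.90 − €4,301,967.31) ÷ €9,805,785.90 = 56.1%.

56.1%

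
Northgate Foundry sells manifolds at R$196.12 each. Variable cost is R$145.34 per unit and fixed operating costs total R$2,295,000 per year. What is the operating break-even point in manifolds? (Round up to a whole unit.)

45,195 manifolds

Each unit contributes R$196.12 − R$145.34 = R$50.78.
Break-even volume = fixed costs ÷ CM per unit = R$2,295,000 ÷ R$50.78 = 45,194.96, so 45,195 manifolds.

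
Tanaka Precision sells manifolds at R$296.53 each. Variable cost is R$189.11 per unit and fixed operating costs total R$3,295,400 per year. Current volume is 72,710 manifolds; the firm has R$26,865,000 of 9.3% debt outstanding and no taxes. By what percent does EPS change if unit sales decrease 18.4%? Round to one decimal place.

-71.3%

Total contribution margin = 72,710 × R$107.42 = R$7,810,508.20.
EBIT = R$7,810,508.20 − R$3,295,400 = R$4,515,108.20.
After interest of R$2,498,445.00, pre-tax earnings = R$2,016,663.20.
Degree of combined leverage = contribution ÷ (EBIT − I) = R$7,810,508.20 ÷ R$2,016,663.20 = 3.8730.
%ΔEPS = DCL × %ΔSales = 3.8730 × -18.4% = -71.3%.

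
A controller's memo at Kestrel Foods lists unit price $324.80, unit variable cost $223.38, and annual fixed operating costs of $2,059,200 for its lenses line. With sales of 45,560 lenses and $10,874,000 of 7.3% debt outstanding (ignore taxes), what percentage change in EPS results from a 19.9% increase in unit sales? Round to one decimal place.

+52.0%

At 45,560 units, contribution = 45,560 × $101.42 = $4,620,695.20.
Operating income = contribution − fixed costs = $4,620,695.20 − $2,059,200 = $2,561,495.20.
After interest of $793,802.00, pre-tax earnings = $1,767,693.20.
Degree of combined leverage = contribution ÷ (EBIT − I) = $4,620,695.20 ÷ $1,767,693.20 = 2.6140.
EPS therefore changes by 2.6140 × (+19.9%) = +52.0%.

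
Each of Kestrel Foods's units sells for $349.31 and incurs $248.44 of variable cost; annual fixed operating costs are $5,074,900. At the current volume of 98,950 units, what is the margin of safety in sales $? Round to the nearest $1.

Unit CM = price − variable cost = $349.31 − $248.44 = $100.87. Break-even units = $5,074,900 ÷ $100.87 = 50,311.29; break-even revenue = 50,311.29 × $349.31 = $17,574,237.33.
Current sales = 98,950 × $349.31 = $34,564,224.50.
Margin of safety = $34,564,224.50 − $17,574,237.33 = $16,989,987.

$16,989,987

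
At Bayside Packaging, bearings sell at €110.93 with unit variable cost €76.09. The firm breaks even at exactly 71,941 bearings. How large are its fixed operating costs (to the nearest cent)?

€2,506,424.44

Unit CM = price − variable cost = €110.93 − €76.09 = €34.84.
Fixed costs = break-even units × CM = 71,941 × €34.84 = €2,506,424.44.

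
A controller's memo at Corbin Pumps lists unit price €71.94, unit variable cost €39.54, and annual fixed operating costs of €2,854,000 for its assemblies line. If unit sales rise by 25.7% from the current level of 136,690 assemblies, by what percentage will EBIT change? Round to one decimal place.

+72.3%

At 136,690 units, contribution = 136,690 × €32.40 = €4,428,756.00.
Subtracting fixed costs: EBIT = €4,428,756.00 − €2,854,000 = €1,574,756.00.
Degree of operating leverage = €4,428,756.00 / €1,574,756.00 = 2.8123.
%ΔEBIT = DOL × %ΔSales = 2.8123 × +25.7% = +72.3%.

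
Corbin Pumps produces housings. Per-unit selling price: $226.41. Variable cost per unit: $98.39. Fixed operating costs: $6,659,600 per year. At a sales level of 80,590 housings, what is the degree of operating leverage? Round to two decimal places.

Contribution at this volume is 80,590 × $128.02 = $10,317,131.80.
EBIT = $10,317,131.80 − $6,659,600 = $3,657,531.80.
Degree of operating leverage = $10,317,131.80 / $3,657,531.80 = 2.8208.

2.82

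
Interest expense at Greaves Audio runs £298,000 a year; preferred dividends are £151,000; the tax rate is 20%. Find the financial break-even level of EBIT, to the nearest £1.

£486,750

Preferred dividends are paid after tax, so their pre-tax equivalent is £151,000 ÷ (1 − 0.20) = £188,750.00.
EPS = 0 when EBIT covers interest plus the pre-tax preferred burden: £298,000 + £188,750.00 = £486,750.00.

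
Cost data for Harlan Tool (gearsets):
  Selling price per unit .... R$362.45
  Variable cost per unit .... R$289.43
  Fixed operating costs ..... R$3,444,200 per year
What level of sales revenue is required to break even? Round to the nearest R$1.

R$17,096,005

CM per unit = R$362.45 − R$289.43 = R$73.02; CM ratio = R$73.02 / R$362.45 = 0.2015.
Break-even sales = FC ÷ CM ratio = R$3,444,200 × R$362.45 / R$73.02 = R$17,096,005.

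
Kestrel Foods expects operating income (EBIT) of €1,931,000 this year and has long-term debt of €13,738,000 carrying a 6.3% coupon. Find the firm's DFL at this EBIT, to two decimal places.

Annual interest charges come to €865,494.00.
DFL = EBIT ÷ (EBIT − I) = €1,931,000 ÷ (€1,931,000 − €865,494.00) = €1,931,000 ÷ €1,065,506.00 = 1.8123.

1.81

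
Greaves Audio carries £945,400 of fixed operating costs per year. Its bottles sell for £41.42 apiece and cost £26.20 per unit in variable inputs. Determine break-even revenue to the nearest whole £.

Contribution margin per unit = £41.42 − £26.20 = £15.22, a CM ratio of £15.22 ÷ £41.42 = 0.3675.
Break-even sales = FC ÷ CM ratio = £945,400 × £41.42 / £15.22 = £2,572,830.

£2,572,830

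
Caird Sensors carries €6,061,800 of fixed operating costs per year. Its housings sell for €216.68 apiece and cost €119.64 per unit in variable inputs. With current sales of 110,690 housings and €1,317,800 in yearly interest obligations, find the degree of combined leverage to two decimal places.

3.20

Contribution at this volume is 110,690 × €97.04 = €10,741,357.60.
Subtracting fixed costs: EBIT = €10,741,357.60 − €6,061,800 = €4,679,557.60. Interest = €1,317,800.00.
DOL = €10,741,357.60 ÷ €4,679,557.60 = 2.2954; DFL = €4,679,557.60 ÷ €3,361,757.60 = 1.3920.
DCL = DOL × DFL = 2.2954 × 1.3920 = 3.1952.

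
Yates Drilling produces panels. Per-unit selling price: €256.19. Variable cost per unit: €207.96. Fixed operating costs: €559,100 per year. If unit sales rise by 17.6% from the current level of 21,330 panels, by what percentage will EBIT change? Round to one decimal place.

Contribution at this volume is 21,330 × €48.23 = €1,028,745.90.
Subtracting fixed costs: EBIT = €1,028,745.90 − €559,100 = €469,645.90.
So DOL = total CM / EBIT = €1,028,745.90 / €469,645.90 = 2.1905.
Operating income changes by 2.1905 × +17.6% = +38.6%.

+38.6%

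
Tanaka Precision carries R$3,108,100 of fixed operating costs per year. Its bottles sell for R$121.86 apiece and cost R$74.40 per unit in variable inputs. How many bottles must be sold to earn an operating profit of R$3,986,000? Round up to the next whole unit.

149,476 bottles

Unit CM = price − variable cost = R$121.86 − R$74.40 = R$47.46.
Required volume = (fixed costs + target profit) ÷ CM = (R$3,108,100 + R$3,986,000) ÷ R$47.46 = 149,475.35, so 149,476 bottles.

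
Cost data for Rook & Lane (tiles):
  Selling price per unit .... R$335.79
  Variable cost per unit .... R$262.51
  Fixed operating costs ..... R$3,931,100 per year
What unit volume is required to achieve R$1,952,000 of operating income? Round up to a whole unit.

80,283 tiles

Unit CM = price − variable cost = R$335.79 − R$262.51 = R$73.28.
Required volume = (fixed costs + target profit) ÷ CM = (R$3,931,100 + R$1,952,000) ÷ R$73.28 = 80,282.48, so 80,283 tiles.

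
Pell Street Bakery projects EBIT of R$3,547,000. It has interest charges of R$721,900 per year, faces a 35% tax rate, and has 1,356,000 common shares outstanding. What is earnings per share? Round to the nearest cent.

R$1.35

Pre-tax income = R$3,547,000 − R$721,900.00 = R$2,825,100.00.
After tax at 35%: net income = R$2,825,100.00 × 0.65 = R$1,836,315.00.
EPS = R$1,836,315.00 ÷ 1,356,000 = R$1.35.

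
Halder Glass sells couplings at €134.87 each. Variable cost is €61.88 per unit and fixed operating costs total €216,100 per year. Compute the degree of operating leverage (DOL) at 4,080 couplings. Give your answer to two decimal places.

3.65

At 4,080 units, contribution = 4,080 × €72.99 = €297,799.20.
Subtracting fixed costs: EBIT = €297,799.20 − €216,100 = €81,699.20.
Degree of operating leverage = €297,799.20 / €81,699.20 = 3.6451.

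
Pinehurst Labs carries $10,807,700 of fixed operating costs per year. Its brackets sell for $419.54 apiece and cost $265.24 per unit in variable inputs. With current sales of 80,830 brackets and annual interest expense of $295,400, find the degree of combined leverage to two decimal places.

Contribution at this volume is 80,830 × $154.30 = $12,472,069.00.
Operating income = contribution − fixed costs = $12,472,069.00 − $10,807,700 = $1,664,369.00. Interest = $295,400.00, so EBIT − I = $1,368,969.00.
Degree of total leverage = total CM / (EBIT − interest) = $12,472,069.00 / $1,368,969.00 = 9.1106.

9.11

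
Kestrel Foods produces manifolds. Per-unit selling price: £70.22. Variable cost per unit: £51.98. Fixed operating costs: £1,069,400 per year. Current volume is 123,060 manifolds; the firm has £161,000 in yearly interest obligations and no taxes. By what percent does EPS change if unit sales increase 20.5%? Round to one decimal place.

At 123,060 units, contribution = 123,060 × £18.24 = £2,244,614.40.
Operating income = contribution − fixed costs = £2,244,614.40 − £1,069,400 = £1,175,214.40.
After interest of £161,000.00, pre-tax earnings = £1,014,214.40.
Degree of combined leverage = contribution ÷ (EBIT − I) = £2,244,614.40 ÷ £1,014,214.40 = 2.2132.
EPS therefore changes by 2.2132 × (+20.5%) = +45.4%.

+45.4%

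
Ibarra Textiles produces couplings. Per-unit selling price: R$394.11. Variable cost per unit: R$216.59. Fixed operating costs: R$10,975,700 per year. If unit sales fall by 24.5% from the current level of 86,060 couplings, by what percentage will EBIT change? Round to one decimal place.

-87.0%

At 86,060 units, contribution = 86,060 × R$177.52 = R$15,277,371.20.
EBIT = R$15,277,371.20 − R$10,975,700 = R$4,301,671.20.
So DOL = total CM / EBIT = R$15,277,371.20 / R$4,301,671.20 = 3.5515.
Operating income changes by 3.5515 × -24.5% = -87.0%.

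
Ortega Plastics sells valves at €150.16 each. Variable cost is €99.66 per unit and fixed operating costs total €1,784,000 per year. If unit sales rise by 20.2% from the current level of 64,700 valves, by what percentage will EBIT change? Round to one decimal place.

+44.5%

Total contribution margin = 64,700 × €50.50 = €3,267,350.00.
Subtracting fixed costs: EBIT = €3,267,350.00 − €1,784,000 = €1,483,350.00.
So DOL = total CM / EBIT = €3,267,350.00 / €1,483,350.00 = 2.2027.
%ΔEBIT = DOL × %ΔSales = 2.2027 × +20.2% = +44.5%.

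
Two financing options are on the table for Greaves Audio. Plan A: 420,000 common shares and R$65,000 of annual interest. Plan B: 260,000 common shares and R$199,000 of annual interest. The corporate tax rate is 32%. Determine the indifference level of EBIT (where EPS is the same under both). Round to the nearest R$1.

R$416,750

At indifference, (EBIT − 65,000)(1 − t)/420,000 = (EBIT − 199,000)(1 − t)/260,000.
Cancelling (1 − t) and cross-multiplying: 260,000·(EBIT − 65,000) = 420,000·(EBIT − 199,000).
Solving, EBIT = (199,000·420,000 − 65,000·260,000) / (420,000 − 260,000) = 66,680,000,000 / 160,000 = 416,750.00.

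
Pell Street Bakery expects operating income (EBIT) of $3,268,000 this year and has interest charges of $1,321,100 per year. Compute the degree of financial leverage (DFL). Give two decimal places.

Annual interest charges come to $1,321,100.00.
Degree of financial leverage = EBIT / (EBIT − interest) = $3,268,000 / $1,946,900.00 = 1.6786.

1.68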